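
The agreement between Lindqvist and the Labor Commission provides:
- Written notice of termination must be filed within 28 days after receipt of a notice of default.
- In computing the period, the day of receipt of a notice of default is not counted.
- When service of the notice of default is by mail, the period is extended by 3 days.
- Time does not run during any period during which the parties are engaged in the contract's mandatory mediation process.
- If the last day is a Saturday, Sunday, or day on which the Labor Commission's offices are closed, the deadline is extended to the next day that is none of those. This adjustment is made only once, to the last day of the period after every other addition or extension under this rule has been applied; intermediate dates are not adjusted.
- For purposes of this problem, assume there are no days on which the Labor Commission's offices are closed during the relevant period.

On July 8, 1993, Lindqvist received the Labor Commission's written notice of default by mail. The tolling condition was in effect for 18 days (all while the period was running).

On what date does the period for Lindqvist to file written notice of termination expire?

28 days after July 8, 1993 is August 5, 1993.
Service was by mail, adding 3 days: August 5, 1993 + 3 days = August 8, 1993.
Tolling adds 18 days: August 8, 1993 + 18 days = August 26, 1993.
August 26, 1993 is a Thursday and not a day on which the Labor Commission's offices are closed, so no extension applies.

August 26, 1993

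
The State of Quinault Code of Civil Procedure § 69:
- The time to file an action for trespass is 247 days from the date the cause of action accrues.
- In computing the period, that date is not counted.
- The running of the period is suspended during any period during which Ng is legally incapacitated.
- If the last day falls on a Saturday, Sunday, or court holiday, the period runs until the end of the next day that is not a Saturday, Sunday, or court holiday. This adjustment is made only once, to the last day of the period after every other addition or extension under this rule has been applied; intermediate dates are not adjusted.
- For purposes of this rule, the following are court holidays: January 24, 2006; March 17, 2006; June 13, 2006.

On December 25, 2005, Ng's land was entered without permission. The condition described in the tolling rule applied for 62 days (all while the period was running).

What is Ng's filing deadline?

247 days after December 25, 2005 is August 29, 2006.
Tolling adds 62 days: August 29, 2006 + 62 days = October 30, 2006.
October 30, 2006 is a Monday and not a court holiday, so no extension applies.

October 30, 2006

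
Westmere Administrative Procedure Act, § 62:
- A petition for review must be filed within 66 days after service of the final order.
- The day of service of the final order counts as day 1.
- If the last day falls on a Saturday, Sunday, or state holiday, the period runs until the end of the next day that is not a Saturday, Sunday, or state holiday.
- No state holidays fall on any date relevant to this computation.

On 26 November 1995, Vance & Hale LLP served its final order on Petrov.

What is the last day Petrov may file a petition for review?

January 30, 1996

Counting 26 November 1995 as day 1, day 66 is January 30, 1996.
January 30, 1996 is a Tuesday and not a state holiday, so no extension applies.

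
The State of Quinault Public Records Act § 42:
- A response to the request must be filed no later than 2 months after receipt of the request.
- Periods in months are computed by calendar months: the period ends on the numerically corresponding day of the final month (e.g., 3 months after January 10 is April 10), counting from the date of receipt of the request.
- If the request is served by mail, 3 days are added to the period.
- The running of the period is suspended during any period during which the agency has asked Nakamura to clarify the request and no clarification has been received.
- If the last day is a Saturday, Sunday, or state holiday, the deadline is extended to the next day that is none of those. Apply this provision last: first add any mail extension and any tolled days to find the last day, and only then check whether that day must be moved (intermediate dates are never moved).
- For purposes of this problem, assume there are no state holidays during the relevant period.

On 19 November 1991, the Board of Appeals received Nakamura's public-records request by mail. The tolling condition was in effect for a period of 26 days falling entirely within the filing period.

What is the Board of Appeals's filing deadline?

2 months after 19 November 1991 is January 19, 1992.
Service was by mail, adding 3 days: January 19, 1992 + 3 days = January 22, 1992.
Tolling adds 26 days: January 22, 1992 + 26 days = February 17, 1992.
February 17, 1992 is a Monday and not a state holiday, so no extension applies.

February 17, 1992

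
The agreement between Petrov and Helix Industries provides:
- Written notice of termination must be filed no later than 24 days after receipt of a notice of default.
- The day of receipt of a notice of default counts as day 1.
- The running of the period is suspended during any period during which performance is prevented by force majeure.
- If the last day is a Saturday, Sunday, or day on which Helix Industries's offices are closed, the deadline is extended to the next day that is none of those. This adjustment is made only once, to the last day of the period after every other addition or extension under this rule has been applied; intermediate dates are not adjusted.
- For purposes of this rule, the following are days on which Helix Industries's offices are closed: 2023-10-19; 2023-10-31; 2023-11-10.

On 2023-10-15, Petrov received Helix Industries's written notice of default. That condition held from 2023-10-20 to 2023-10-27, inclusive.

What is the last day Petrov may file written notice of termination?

November 15, 2023

Counting 2023-10-15 as day 1, day 24 is November 7, 2023.
From October 20, 2023 through October 27, 2023 inclusive is 8 days; tolling adds 8 days: November 7, 2023 + 8 days = November 15, 2023.
November 15, 2023 is a Wednesday and not a day on which Helix Industries's offices are closed, so no extension applies.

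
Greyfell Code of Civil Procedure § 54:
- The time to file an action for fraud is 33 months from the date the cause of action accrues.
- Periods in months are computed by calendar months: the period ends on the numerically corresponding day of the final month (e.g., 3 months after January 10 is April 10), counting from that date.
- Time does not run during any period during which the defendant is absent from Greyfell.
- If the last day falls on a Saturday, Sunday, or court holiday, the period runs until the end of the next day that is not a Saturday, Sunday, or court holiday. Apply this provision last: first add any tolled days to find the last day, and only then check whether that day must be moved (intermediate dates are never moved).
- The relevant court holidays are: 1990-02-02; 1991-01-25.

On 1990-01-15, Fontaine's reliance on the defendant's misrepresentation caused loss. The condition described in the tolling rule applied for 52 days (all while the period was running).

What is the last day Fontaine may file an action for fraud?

December 7, 1992

33 months after 1990-01-15 is October 15, 1992.
Tolling adds 52 days: October 15, 1992 + 52 days = December 6, 1992.
December 6, 1992 is Sunday. The next qualifying day is December 7, 1992.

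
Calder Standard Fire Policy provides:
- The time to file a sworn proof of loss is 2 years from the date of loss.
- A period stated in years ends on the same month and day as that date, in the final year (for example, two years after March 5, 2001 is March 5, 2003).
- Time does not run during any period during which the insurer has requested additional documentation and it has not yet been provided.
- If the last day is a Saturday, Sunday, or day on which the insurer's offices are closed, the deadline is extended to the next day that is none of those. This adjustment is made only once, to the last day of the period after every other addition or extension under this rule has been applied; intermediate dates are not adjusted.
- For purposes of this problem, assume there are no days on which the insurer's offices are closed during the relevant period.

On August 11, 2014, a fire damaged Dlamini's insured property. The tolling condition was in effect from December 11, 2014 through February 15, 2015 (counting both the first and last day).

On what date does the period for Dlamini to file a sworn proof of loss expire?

2 years after August 11, 2014 is August 11, 2016.
From December 11, 2014 through February 15, 2015 inclusive is 67 days; tolling adds 67 days: August 11, 2016 + 67 days = October 17, 2016.
October 17, 2016 is a Monday and not a day on which the insurer's offices are closed, so no extension applies.

October 17, 2016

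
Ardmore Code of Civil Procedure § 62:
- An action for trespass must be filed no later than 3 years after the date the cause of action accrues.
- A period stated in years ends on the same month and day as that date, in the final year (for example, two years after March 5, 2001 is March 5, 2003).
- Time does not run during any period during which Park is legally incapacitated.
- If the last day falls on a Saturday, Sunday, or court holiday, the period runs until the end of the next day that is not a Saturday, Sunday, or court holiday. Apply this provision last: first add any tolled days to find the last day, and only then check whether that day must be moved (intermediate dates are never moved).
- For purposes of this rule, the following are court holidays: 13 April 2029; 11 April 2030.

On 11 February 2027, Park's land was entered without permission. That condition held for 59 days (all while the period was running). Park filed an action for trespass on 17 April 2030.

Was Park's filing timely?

No

3 years after 11 February 2027 is February 11, 2030.
Tolling adds 59 days: February 11, 2030 + 59 days = April 11, 2030.
April 11, 2030 is a listed holiday. The next qualifying day is April 12, 2030.
The deadline is April 12, 2030; the filing on April 17, 2030 is after that date.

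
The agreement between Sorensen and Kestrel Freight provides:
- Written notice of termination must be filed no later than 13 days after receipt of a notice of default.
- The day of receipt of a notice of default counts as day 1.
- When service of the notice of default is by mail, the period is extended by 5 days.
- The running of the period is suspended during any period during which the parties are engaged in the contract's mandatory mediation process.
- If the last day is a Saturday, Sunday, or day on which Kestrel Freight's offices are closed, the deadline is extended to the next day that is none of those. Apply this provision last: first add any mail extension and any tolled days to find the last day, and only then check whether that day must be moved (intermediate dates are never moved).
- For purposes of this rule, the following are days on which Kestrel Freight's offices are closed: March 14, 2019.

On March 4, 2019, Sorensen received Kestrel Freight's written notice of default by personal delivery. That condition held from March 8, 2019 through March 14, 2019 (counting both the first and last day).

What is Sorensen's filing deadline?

March 25, 2019

Counting March 4, 2019 as day 1, day 13 is March 16, 2019.
Service was not by mail, so no mail extension applies.
From March 8, 2019 through March 14, 2019 inclusive is 7 days; tolling adds 7 days: March 16, 2019 + 7 days = March 23, 2019.
March 23, 2019 is Saturday; March 24, 2019 is Sunday. The next qualifying day is March 25, 2019.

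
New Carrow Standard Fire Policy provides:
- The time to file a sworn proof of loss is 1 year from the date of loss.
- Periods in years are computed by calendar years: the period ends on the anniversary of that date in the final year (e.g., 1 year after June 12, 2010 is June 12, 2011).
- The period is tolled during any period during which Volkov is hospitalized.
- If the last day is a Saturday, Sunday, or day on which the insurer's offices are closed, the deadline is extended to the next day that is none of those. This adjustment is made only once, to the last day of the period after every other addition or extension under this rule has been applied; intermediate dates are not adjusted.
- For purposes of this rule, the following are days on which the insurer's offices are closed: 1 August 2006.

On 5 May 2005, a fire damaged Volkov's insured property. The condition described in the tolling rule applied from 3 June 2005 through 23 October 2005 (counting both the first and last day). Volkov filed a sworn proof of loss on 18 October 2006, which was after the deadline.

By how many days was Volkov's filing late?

1 year after 5 May 2005 is May 5, 2006.
From June 3, 2005 through October 23, 2005 inclusive is 143 days; tolling adds 143 days: May 5, 2006 + 143 days = September 25, 2006.
September 25, 2006 is a Monday and not a day on which the insurer's offices are closed, so no extension applies.
The deadline is September 25, 2006; from September 25, 2006 to October 18, 2006 is 23 days.

23 days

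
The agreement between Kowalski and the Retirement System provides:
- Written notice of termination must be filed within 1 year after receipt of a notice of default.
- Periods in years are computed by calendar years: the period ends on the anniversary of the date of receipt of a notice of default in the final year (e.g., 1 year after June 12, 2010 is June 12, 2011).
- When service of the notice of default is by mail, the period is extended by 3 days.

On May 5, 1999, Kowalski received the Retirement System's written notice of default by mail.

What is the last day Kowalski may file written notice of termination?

May 8, 2000

1 year after May 5, 1999 is May 5, 2000.
Service was by mail, adding 3 days: May 5, 2000 + 3 days = May 8, 2000.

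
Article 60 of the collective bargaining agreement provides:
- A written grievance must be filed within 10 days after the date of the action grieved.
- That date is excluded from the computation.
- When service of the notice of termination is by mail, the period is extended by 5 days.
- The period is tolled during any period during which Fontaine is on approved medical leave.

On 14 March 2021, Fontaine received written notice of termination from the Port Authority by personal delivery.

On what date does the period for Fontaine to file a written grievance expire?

10 days after 14 March 2021 is March 24, 2021.
Service was not by mail, so no mail extension applies.

March 24, 2021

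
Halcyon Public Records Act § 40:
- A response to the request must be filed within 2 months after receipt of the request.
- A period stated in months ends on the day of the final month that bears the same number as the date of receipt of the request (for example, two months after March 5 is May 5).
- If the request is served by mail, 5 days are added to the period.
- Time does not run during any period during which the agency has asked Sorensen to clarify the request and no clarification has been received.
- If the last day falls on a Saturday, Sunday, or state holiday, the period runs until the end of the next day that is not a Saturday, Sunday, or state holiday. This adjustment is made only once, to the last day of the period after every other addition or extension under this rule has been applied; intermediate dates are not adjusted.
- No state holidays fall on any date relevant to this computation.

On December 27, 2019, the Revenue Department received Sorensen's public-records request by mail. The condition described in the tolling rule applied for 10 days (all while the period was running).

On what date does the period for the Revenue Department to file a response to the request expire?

March 13, 2020

2 months after December 27, 2019 is February 27, 2020.
Service was by mail, adding 5 days: February 27, 2020 + 5 days = March 3, 2020.
Tolling adds 10 days: March 3, 2020 + 10 days = March 13, 2020.
March 13, 2020 is a Friday and not a state holiday, so no extension applies.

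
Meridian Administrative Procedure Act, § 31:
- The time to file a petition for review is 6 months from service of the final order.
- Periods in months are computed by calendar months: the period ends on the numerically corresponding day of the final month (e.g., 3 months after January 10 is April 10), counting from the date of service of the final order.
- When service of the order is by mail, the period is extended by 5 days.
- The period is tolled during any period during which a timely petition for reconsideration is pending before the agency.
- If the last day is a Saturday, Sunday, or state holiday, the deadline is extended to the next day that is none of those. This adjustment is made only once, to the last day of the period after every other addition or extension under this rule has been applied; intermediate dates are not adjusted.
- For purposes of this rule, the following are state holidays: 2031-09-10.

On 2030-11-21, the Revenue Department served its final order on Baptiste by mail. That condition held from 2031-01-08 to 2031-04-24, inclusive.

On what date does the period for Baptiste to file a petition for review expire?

6 months after 2030-11-21 is May 21, 2031.
Service was by mail, adding 5 days: May 21, 2031 + 5 days = May 26, 2031.
From January 8, 2031 through April 24, 2031 inclusive is 107 days; tolling adds 107 days: May 26, 2031 + 107 days = September 10, 2031.
September 10, 2031 is a listed holiday. The next qualifying day is September 11, 2031.

September 11, 2031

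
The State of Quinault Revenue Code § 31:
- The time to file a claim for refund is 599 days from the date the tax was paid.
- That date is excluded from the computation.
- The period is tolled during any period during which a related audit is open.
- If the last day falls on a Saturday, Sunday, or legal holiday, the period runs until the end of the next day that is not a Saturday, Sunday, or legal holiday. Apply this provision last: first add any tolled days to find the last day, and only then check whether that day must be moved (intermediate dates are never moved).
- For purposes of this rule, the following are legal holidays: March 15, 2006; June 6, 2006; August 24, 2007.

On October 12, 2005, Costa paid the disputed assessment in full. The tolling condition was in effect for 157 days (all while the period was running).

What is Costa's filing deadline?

November 7, 2007

599 days after October 12, 2005 is June 3, 2007.
Tolling adds 157 days: June 3, 2007 + 157 days = November 7, 2007.
November 7, 2007 is a Wednesday and not a legal holiday, so no extension applies.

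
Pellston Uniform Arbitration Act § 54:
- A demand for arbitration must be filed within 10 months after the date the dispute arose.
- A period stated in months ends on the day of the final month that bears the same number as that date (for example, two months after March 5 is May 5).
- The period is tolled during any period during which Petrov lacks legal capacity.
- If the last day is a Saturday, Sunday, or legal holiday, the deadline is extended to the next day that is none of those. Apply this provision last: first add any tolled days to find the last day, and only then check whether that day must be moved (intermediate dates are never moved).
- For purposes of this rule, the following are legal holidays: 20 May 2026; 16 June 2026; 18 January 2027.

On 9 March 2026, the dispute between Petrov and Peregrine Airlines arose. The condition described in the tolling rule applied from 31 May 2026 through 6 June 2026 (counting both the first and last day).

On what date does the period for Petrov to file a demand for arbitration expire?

10 months after 9 March 2026 is January 9, 2027.
From May 31, 2026 through June 6, 2026 inclusive is 7 days; tolling adds 7 days: January 9, 2027 + 7 days = January 16, 2027.
January 16, 2027 is Saturday; January 17, 2027 is Sunday; January 18, 2027 is a listed holiday. The next qualifying day is January 19, 2027.

January 19, 2027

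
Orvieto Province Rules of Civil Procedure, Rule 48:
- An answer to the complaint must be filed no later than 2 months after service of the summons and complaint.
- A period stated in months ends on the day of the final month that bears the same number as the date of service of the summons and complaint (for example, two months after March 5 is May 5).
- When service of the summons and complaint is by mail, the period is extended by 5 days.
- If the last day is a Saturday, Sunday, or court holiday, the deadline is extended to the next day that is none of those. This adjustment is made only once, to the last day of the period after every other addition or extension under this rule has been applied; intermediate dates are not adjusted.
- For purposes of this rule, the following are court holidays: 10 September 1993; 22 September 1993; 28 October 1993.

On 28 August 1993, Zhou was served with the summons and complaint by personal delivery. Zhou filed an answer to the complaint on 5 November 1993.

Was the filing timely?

No

2 months after 28 August 1993 is October 28, 1993.
Service was not by mail, so no mail extension applies.
October 28, 1993 is a listed holiday. The next qualifying day is October 29, 1993.
The deadline is October 29, 1993; the filing on November 5, 1993 is after that date.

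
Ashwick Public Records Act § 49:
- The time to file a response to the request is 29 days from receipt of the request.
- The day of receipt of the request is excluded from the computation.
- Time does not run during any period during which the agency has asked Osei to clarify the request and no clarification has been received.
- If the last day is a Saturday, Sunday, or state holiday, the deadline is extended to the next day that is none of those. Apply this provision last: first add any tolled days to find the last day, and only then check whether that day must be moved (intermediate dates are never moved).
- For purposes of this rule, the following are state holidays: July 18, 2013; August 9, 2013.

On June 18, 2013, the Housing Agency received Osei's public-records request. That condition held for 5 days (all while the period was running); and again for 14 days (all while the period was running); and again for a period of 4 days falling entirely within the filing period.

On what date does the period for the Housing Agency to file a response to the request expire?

August 12, 2013

29 days after June 18, 2013 is July 17, 2013.
Tolling adds 5 days: July 17, 2013 + 5 days = July 22, 2013.
Tolling adds 14 days: July 22, 2013 + 14 days = August 5, 2013.
Tolling adds 4 days: August 5, 2013 + 4 days = August 9, 2013.
August 9, 2013 is a listed holiday; August 10, 2013 is Saturday; August 11, 2013 is Sunday. The next qualifying day is August 12, 2013.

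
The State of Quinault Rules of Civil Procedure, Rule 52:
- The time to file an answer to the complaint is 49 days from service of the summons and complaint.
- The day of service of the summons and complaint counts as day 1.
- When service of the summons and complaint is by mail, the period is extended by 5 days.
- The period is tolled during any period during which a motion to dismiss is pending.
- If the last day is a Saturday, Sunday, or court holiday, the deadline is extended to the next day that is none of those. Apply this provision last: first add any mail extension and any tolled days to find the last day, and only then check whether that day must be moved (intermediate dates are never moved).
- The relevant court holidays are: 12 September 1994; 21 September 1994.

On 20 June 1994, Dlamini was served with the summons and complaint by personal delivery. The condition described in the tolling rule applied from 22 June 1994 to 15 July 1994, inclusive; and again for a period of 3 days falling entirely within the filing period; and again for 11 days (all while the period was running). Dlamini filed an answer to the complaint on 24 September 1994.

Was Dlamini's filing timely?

Counting 20 June 1994 as day 1, day 49 is August 7, 1994.
Service was not by mail, so no mail extension applies.
From June 22, 1994 through July 15, 1994 inclusive is 24 days; tolling adds 24 days: August 7, 1994 + 24 days = August 31, 1994.
Tolling adds 3 days: August 31, 1994 + 3 days = September 3, 1994.
Tolling adds 11 days: September 3, 1994 + 11 days = September 14, 1994.
September 14, 1994 is a Wednesday and not a court holiday, so no extension applies.
The deadline is September 14, 1994; the filing on September 24, 1994 is after that date.

No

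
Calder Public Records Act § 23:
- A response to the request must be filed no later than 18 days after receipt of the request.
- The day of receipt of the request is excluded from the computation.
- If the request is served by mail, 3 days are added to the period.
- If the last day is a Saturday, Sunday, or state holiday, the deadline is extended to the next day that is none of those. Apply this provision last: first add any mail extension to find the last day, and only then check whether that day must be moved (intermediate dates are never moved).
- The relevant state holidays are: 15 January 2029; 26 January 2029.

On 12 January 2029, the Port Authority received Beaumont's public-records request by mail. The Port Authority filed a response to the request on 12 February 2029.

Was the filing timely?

18 days after 12 January 2029 is January 30, 2029.
Service was by mail, adding 3 days: January 30, 2029 + 3 days = February 2, 2029.
February 2, 2029 is a Friday and not a state holiday, so no extension applies.
The deadline is February 2, 2029; the filing on February 12, 2029 is after that date.

No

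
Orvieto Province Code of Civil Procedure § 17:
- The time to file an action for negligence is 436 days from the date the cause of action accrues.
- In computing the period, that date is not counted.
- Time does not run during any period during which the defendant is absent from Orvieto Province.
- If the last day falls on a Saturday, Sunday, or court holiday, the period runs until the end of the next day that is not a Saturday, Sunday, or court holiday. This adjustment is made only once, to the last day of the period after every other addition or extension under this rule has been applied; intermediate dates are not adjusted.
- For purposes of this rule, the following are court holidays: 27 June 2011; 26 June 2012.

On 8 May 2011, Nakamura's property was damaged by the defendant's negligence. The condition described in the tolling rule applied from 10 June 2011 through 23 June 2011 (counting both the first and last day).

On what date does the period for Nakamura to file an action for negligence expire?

July 31, 2012

436 days after 8 May 2011 is July 17, 2012.
From June 10, 2011 through June 23, 2011 inclusive is 14 days; tolling adds 14 days: July 17, 2012 + 14 days = July 31, 2012.
July 31, 2012 is a Tuesday and not a court holiday, so no extension applies.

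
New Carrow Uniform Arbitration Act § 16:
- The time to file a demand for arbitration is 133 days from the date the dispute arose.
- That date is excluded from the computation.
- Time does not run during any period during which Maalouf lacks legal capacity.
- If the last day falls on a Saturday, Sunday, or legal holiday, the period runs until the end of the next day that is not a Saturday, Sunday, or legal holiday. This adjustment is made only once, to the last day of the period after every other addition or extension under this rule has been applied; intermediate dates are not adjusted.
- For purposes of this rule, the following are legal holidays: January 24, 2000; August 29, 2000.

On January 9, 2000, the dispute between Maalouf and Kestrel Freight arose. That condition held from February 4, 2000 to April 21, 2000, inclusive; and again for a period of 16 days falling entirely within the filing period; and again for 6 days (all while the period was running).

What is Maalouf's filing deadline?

August 30, 2000

133 days after January 9, 2000 is May 21, 2000.
From February 4, 2000 through April 21, 2000 inclusive is 78 days; tolling adds 78 days: May 21, 2000 + 78 days = August 7, 2000.
Tolling adds 16 days: August 7, 2000 + 16 days = August 23, 2000.
Tolling adds 6 days: August 23, 2000 + 6 days = August 29, 2000.
August 29, 2000 is a listed holiday. The next qualifying day is August 30, 2000.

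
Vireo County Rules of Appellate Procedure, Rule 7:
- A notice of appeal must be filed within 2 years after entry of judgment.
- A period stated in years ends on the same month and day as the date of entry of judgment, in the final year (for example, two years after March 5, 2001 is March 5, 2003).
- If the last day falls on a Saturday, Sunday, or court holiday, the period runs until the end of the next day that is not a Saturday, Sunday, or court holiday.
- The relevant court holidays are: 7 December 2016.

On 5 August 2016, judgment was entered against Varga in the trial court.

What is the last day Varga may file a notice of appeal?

August 6, 2018

2 years after 5 August 2016 is August 5, 2018.
August 5, 2018 is Sunday. The next qualifying day is August 6, 2018.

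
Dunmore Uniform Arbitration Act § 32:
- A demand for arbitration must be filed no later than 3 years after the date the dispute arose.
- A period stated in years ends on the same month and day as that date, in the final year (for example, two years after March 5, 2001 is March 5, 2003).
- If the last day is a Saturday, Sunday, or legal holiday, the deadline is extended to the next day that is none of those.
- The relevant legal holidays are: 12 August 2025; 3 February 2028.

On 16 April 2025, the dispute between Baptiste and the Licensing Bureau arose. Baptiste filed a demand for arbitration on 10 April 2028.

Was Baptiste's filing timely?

Yes

3 years after 16 April 2025 is April 16, 2028.
April 16, 2028 is Sunday. The next qualifying day is April 17, 2028.
The deadline is April 17, 2028; the filing on April 10, 2028 is on or before that date.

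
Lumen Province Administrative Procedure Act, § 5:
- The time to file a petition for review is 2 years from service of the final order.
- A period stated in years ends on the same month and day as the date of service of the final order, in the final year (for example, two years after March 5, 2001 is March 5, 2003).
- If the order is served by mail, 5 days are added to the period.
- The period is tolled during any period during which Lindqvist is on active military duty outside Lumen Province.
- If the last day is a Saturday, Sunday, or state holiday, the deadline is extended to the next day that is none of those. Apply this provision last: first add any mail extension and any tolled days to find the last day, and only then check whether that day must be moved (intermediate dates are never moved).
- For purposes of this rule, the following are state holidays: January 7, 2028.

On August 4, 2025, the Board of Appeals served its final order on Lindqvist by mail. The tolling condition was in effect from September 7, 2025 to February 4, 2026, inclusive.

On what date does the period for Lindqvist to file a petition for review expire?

January 10, 2028

2 years after August 4, 2025 is August 4, 2027.
Service was by mail, adding 5 days: August 4, 2027 + 5 days = August 9, 2027.
From September 7, 2025 through February 4, 2026 inclusive is 151 days; tolling adds 151 days: August 9, 2027 + 151 days = January 7, 2028.
January 7, 2028 is a listed holiday; January 8, 2028 is Saturday; January 9, 2028 is Sunday. The next qualifying day is January 10, 2028.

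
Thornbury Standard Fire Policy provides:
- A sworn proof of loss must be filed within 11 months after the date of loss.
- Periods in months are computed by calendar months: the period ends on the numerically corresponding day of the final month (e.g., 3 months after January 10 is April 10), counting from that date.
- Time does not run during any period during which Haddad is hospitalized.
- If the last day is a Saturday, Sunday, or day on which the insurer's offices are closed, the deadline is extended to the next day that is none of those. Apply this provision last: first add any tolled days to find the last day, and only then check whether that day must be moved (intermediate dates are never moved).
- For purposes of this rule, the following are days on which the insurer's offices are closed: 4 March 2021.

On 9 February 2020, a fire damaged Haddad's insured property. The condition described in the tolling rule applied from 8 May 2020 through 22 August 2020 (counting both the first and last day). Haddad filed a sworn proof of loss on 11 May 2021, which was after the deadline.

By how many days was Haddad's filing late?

11 months after 9 February 2020 is January 9, 2021.
From May 8, 2020 through August 22, 2020 inclusive is 107 days; tolling adds 107 days: January 9, 2021 + 107 days = April 26, 2021.
April 26, 2021 is a Monday and not a day on which the insurer's offices are closed, so no extension applies.
The deadline is April 26, 2021; from April 26, 2021 to May 11, 2021 is 15 days.

15 days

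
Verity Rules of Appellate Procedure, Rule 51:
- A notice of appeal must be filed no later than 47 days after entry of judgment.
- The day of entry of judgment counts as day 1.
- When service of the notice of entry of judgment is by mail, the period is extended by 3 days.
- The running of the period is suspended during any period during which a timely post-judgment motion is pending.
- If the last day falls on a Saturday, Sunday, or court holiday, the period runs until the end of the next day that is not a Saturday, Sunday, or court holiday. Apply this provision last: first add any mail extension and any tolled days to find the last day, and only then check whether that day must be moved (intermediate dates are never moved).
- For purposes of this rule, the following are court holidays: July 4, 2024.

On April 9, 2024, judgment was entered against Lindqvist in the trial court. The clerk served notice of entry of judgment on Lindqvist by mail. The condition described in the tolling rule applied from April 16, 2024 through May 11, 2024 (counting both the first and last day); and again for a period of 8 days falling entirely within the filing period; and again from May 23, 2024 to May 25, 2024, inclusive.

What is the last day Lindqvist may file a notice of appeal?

Counting April 9, 2024 as day 1, day 47 is May 25, 2024.
Service was by mail, adding 3 days: May 25, 2024 + 3 days = May 28, 2024.
From April 16, 2024 through May 11, 2024 inclusive is 26 days; tolling adds 26 days: May 28, 2024 + 26 days = June 23, 2024.
Tolling adds 8 days: June 23, 2024 + 8 days = July 1, 2024.
From May 23, 2024 through May 25, 2024 inclusive is 3 days; tolling adds 3 days: July 1, 2024 + 3 days = July 4, 2024.
July 4, 2024 is a listed holiday. The next qualifying day is July 5, 2024.

July 5, 2024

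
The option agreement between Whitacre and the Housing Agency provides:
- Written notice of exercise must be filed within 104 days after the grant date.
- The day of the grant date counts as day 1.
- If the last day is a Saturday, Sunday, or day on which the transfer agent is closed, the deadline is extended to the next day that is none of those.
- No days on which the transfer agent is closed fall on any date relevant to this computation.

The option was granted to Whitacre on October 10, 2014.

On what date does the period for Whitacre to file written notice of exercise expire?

Counting October 10, 2014 as day 1, day 104 is January 21, 2015.
January 21, 2015 is a Wednesday and not a day on which the transfer agent is closed, so no extension applies.

January 21, 2015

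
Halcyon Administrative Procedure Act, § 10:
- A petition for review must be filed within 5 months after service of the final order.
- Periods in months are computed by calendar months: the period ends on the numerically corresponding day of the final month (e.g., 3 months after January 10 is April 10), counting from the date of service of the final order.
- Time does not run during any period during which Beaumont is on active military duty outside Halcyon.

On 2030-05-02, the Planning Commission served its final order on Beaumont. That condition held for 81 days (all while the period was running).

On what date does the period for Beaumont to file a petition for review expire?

December 22, 2030

5 months after 2030-05-02 is October 2, 2030.
Tolling adds 81 days: October 2, 2030 + 81 days = December 22, 2030.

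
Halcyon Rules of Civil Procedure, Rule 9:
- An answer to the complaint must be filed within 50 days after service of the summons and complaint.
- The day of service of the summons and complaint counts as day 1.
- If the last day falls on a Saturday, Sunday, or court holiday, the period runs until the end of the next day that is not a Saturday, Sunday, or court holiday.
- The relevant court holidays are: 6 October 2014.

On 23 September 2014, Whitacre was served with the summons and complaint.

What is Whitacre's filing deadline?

Counting 23 September 2014 as day 1, day 50 is November 11, 2014.
November 11, 2014 is a Tuesday and not a court holiday, so no extension applies.

November 11, 2014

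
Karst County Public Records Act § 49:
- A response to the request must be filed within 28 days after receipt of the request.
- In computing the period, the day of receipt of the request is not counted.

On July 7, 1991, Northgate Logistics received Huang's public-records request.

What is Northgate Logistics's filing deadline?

28 days after July 7, 1991 is August 4, 1991.

August 4, 1991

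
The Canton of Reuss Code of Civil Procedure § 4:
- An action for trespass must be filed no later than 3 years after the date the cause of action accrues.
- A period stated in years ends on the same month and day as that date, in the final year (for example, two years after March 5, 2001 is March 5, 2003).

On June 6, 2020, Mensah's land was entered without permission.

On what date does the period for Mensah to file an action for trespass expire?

June 6, 2023

3 years after June 6, 2020 is June 6, 2023.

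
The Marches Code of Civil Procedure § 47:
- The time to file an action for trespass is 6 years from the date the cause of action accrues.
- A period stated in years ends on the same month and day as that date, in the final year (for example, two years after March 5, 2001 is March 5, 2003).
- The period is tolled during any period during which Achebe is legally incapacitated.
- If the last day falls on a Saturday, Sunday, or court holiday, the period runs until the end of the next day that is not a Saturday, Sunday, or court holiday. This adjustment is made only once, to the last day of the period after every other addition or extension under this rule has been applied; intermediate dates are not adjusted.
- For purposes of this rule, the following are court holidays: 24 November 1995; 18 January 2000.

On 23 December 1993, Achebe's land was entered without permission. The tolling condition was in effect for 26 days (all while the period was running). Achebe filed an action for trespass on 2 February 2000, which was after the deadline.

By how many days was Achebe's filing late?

14 days

6 years after 23 December 1993 is December 23, 1999.
Tolling adds 26 days: December 23, 1999 + 26 days = January 18, 2000.
January 18, 2000 is a listed holiday. The next qualifying day is January 19, 2000.
The deadline is January 19, 2000; from January 19, 2000 to February 2, 2000 is 14 days.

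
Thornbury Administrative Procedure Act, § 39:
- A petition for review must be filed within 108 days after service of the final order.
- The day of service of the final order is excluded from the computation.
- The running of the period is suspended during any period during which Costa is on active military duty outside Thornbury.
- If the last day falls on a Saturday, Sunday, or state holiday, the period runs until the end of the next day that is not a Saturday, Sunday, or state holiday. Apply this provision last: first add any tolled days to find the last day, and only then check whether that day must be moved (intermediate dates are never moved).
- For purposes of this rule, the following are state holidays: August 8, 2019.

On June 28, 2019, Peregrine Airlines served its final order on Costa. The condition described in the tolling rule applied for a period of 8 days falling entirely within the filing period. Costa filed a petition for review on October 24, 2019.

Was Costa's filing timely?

108 days after June 28, 2019 is October 14, 2019.
Tolling adds 8 days: October 14, 2019 + 8 days = October 22, 2019.
October 22, 2019 is a Tuesday and not a state holiday, so no extension applies.
The deadline is October 22, 2019; the filing on October 24, 2019 is after that date.

No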